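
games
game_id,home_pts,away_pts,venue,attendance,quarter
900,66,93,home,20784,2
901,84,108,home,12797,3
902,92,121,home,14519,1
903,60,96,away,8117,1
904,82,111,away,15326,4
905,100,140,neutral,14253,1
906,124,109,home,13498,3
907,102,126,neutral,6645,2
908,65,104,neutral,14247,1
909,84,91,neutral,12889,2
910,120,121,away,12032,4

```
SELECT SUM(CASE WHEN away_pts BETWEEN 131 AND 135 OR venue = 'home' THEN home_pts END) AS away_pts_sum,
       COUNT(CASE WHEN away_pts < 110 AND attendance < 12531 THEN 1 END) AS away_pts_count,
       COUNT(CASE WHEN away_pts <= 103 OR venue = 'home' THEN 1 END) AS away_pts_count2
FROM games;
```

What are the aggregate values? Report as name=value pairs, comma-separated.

away_pts_sum=366, away_pts_count=1, away_pts_count2=6

[away_pts_sum: away_pts BETWEEN 131 AND 135 OR venue = 'home']
game_id=900: ✓ → 66
game_id=901: ✓ → 84
game_id=902: ✓ → 92
game_id=903: ✗
game_id=904: ✗
game_id=905: ✗
game_id=906: ✓ → 124
game_id=907: ✗
game_id=908: ✗
game_id=909: ✗
game_id=910: ✗
away_pts_sum = 66 + 84 + 92 + 124 = 366
—
[away_pts_count: away_pts < 110 AND attendance < 12531]
game_id=900: ✗
game_id=901: ✗
game_id=902: ✗
game_id=903: ✓ → 1
game_id=904: ✗
game_id=905: ✗
game_id=906: ✗
game_id=907: ✗
game_id=908: ✗
game_id=909: ✗
game_id=910: ✗
away_pts_count = COUNT(1) = 1
—
[away_pts_count2: away_pts <= 103 OR venue = 'home']
game_id=900: ✓ → 1
game_id=901: ✓ → 1
game_id=902: ✓ → 1
game_id=903: ✓ → 1
game_id=904: ✗
game_id=905: ✗
game_id=906: ✓ → 1
game_id=907: ✗
game_id=908: ✗
game_id=909: ✓ → 1
game_id=910: ✗
away_pts_count2 = COUNT(1, 1, 1, 1, 1, 1) = 6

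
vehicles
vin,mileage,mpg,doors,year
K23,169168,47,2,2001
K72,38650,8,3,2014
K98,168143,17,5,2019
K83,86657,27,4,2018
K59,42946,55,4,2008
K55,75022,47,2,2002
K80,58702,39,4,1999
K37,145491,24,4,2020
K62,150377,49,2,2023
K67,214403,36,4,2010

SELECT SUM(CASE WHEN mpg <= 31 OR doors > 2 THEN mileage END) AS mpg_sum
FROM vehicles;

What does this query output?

vin=K23: ✗
vin=K72: ✓ → 38650
vin=K98: ✓ → 168143
vin=K83: ✓ → 86657
vin=K59: ✓ → 42946
vin=K55: ✗
vin=K80: ✓ → 58702
vin=K37: ✓ → 145491
vin=K62: ✗
vin=K67: ✓ → 214403
mpg_sum = 38650 + 168143 + 86657 + 42946 + 58702 + 145491 + 214403 = 754992

754992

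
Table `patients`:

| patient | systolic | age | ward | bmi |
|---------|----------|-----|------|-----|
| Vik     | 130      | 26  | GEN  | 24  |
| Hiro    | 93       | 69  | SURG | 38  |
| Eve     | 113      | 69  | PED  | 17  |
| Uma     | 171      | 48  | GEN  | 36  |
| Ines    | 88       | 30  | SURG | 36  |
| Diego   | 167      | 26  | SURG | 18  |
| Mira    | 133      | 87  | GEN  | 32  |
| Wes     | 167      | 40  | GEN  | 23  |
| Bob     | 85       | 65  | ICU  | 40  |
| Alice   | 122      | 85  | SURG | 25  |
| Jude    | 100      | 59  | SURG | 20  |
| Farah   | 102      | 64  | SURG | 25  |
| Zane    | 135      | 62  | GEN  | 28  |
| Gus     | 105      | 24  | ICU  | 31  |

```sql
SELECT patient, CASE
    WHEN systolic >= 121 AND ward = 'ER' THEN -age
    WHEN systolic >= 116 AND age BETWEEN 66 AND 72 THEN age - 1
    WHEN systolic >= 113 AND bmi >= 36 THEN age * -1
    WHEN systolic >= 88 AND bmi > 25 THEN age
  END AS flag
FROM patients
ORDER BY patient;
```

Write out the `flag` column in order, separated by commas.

NULL, NULL, NULL, NULL, NULL, 24, 69, 30, NULL, 87, -48, NULL, NULL, 62

patient=Alice: (no match → NULL) → NULL
patient=Bob: (no match → NULL) → NULL
patient=Diego: (no match → NULL) → NULL
patient=Eve: (no match → NULL) → NULL
patient=Farah: (no match → NULL) → NULL
patient=Gus: systolic >= 88 AND bmi > 25 → 24
patient=Hiro: systolic >= 88 AND bmi > 25 → 69
patient=Ines: systolic >= 88 AND bmi > 25 → 30
patient=Jude: (no match → NULL) → NULL
patient=Mira: systolic >= 88 AND bmi > 25 → 87
patient=Uma: systolic >= 113 AND bmi >= 36 → -48
patient=Vik: (no match → NULL) → NULL
patient=Wes: (no match → NULL) → NULL
patient=Zane: systolic >= 88 AND bmi > 25 → 62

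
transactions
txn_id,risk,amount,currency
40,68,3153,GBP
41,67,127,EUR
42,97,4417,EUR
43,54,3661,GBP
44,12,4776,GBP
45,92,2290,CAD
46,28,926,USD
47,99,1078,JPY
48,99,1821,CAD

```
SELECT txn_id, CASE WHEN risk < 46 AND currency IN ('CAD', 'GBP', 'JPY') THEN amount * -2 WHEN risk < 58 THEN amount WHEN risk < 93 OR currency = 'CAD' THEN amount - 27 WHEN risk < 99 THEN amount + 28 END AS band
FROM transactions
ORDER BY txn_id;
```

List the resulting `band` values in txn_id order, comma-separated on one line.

3126, 100, 4445, 3661, -9552, 2263, 926, NULL, 1794

txn_id=40: risk < 93 OR currency = 'CAD' → 3126
txn_id=41: risk < 93 OR currency = 'CAD' → 100
txn_id=42: risk < 99 → 4445
txn_id=43: risk < 58 → 3661
txn_id=44: risk < 46 AND currency IN ('CAD', 'GBP', 'JPY') → -9552
txn_id=45: risk < 93 OR currency = 'CAD' → 2263
txn_id=46: risk < 58 → 926
txn_id=47: (no match → NULL) → NULL
txn_id=48: risk < 93 OR currency = 'CAD' → 1794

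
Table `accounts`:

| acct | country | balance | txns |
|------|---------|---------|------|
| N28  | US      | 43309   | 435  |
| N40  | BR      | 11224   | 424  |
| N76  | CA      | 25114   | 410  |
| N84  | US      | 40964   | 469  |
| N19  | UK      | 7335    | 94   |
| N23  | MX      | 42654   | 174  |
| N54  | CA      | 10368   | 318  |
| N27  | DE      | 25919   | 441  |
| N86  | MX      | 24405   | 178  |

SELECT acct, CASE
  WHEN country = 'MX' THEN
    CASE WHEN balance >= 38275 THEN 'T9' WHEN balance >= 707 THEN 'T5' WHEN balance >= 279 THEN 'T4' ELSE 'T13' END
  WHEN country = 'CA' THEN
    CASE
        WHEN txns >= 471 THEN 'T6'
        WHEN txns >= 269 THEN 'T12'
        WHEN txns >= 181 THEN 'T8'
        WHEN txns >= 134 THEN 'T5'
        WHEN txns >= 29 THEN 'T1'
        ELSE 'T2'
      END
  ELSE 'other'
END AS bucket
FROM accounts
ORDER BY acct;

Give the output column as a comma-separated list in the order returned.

acct=N19: country='UK' → outer ELSE → other
acct=N23: country='MX' → inner[balance >= 38275] → T9
acct=N27: country='DE' → outer ELSE → other
acct=N28: country='US' → outer ELSE → other
acct=N40: country='BR' → outer ELSE → other
acct=N54: country='CA' → inner[txns >= 269] → T12
acct=N76: country='CA' → inner[txns >= 269] → T12
acct=N84: country='US' → outer ELSE → other
acct=N86: country='MX' → inner[balance >= 707] → T5

other, T9, other, other, other, T12, T12, other, T5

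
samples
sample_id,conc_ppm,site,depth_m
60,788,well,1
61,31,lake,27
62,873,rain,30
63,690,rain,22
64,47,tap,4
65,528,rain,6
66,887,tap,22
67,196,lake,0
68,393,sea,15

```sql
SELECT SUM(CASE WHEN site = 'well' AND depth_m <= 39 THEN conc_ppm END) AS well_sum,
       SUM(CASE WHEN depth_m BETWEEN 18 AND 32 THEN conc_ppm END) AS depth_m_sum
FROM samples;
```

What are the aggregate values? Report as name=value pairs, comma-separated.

well_sum=788, depth_m_sum=2481

[well_sum: site = 'well' AND depth_m <= 39]
sample_id=60: ✓ → 788
sample_id=61: ✗
sample_id=62: ✗
sample_id=63: ✗
sample_id=64: ✗
sample_id=65: ✗
sample_id=66: ✗
sample_id=67: ✗
sample_id=68: ✗
well_sum = 788
—
[depth_m_sum: depth_m BETWEEN 18 AND 32]
sample_id=60: ✗
sample_id=61: ✓ → 31
sample_id=62: ✓ → 873
sample_id=63: ✓ → 690
sample_id=64: ✗
sample_id=65: ✗
sample_id=66: ✓ → 887
sample_id=67: ✗
sample_id=68: ✗
depth_m_sum = 31 + 873 + 690 + 887 = 2481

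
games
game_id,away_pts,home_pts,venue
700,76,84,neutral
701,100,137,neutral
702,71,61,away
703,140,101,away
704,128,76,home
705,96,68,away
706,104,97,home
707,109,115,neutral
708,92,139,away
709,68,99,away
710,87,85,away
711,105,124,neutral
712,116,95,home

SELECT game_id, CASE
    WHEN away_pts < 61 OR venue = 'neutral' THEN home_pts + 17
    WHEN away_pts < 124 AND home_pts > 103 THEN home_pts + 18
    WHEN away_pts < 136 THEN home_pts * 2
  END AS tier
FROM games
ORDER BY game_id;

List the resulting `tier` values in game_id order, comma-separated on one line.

game_id=700: away_pts < 61 OR venue = 'neutral' → 101
game_id=701: away_pts < 61 OR venue = 'neutral' → 154
game_id=702: away_pts < 136 → 122
game_id=703: (no match → NULL) → NULL
game_id=704: away_pts < 136 → 152
game_id=705: away_pts < 136 → 136
game_id=706: away_pts < 136 → 194
game_id=707: away_pts < 61 OR venue = 'neutral' → 132
game_id=708: away_pts < 124 AND home_pts > 103 → 157
game_id=709: away_pts < 136 → 198
game_id=710: away_pts < 136 → 170
game_id=711: away_pts < 61 OR venue = 'neutral' → 141
game_id=712: away_pts < 136 → 190

101, 154, 122, NULL, 152, 136, 194, 132, 157, 198, 170, 141, 190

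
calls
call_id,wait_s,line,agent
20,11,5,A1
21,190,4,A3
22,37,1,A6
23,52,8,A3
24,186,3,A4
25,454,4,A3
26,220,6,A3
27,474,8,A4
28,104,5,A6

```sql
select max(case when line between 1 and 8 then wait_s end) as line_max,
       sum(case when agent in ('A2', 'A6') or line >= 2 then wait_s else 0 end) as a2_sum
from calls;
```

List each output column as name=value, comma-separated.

[line_max: line between 1 and 8]
call_id=20: ✓ → 11
call_id=21: ✓ → 190
call_id=22: ✓ → 37
call_id=23: ✓ → 52
call_id=24: ✓ → 186
call_id=25: ✓ → 454
call_id=26: ✓ → 220
call_id=27: ✓ → 474
call_id=28: ✓ → 104
line_max = MAX(11, 190, 37, 52, 186, 454, 220, 474, 104) = 474
—
[a2_sum: agent in ('A2', 'A6') or line >= 2]
call_id=20: ✓ → 11
call_id=21: ✓ → 190
call_id=22: ✓ → 37
call_id=23: ✓ → 52
call_id=24: ✓ → 186
call_id=25: ✓ → 454
call_id=26: ✓ → 220
call_id=27: ✓ → 474
call_id=28: ✓ → 104
a2_sum = 11 + 190 + 37 + 52 + 186 + 454 + 220 + 474 + 104 = 1728

line_max=474, a2_sum=1728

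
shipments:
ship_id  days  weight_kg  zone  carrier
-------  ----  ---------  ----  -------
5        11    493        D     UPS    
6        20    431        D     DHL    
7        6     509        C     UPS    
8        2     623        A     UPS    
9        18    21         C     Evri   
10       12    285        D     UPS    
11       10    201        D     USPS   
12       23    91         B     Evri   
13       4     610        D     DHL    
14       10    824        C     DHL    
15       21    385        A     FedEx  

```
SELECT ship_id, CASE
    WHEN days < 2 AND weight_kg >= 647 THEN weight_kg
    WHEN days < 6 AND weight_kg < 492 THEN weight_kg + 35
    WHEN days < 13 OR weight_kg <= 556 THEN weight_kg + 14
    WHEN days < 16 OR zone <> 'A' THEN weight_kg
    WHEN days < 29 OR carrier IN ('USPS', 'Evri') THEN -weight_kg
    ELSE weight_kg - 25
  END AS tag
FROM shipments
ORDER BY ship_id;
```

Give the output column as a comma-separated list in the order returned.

ship_id=5: days < 13 OR weight_kg <= 556 → 507
ship_id=6: days < 13 OR weight_kg <= 556 → 445
ship_id=7: days < 13 OR weight_kg <= 556 → 523
ship_id=8: days < 13 OR weight_kg <= 556 → 637
ship_id=9: days < 13 OR weight_kg <= 556 → 35
ship_id=10: days < 13 OR weight_kg <= 556 → 299
ship_id=11: days < 13 OR weight_kg <= 556 → 215
ship_id=12: days < 13 OR weight_kg <= 556 → 105
ship_id=13: days < 13 OR weight_kg <= 556 → 624
ship_id=14: days < 13 OR weight_kg <= 556 → 838
ship_id=15: days < 13 OR weight_kg <= 556 → 399

507, 445, 523, 637, 35, 299, 215, 105, 624, 838, 399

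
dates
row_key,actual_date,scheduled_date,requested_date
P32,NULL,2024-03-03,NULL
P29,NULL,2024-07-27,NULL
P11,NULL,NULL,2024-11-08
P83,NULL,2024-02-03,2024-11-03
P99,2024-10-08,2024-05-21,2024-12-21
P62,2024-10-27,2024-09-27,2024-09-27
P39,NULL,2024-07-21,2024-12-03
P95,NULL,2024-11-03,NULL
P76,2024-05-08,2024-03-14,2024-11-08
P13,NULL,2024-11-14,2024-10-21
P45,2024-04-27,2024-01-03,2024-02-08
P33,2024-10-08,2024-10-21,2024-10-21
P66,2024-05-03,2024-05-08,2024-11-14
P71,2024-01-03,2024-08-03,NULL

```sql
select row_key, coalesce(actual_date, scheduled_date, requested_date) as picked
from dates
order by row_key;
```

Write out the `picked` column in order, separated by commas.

row_key=P11: actual_date=NULL, scheduled_date=NULL, requested_date=2024-11-08 → 2024-11-08
row_key=P13: actual_date=NULL, scheduled_date=2024-11-14 → 2024-11-14
row_key=P29: actual_date=NULL, scheduled_date=2024-07-27 → 2024-07-27
row_key=P32: actual_date=NULL, scheduled_date=2024-03-03 → 2024-03-03
row_key=P33: actual_date=2024-10-08 → 2024-10-08
row_key=P39: actual_date=NULL, scheduled_date=2024-07-21 → 2024-07-21
row_key=P45: actual_date=2024-04-27 → 2024-04-27
row_key=P62: actual_date=2024-10-27 → 2024-10-27
row_key=P66: actual_date=2024-05-03 → 2024-05-03
row_key=P71: actual_date=2024-01-03 → 2024-01-03
row_key=P76: actual_date=2024-05-08 → 2024-05-08
row_key=P83: actual_date=NULL, scheduled_date=2024-02-03 → 2024-02-03
row_key=P95: actual_date=NULL, scheduled_date=2024-11-03 → 2024-11-03
row_key=P99: actual_date=2024-10-08 → 2024-10-08

2024-11-08, 2024-11-14, 2024-07-27, 2024-03-03, 2024-10-08, 2024-07-21, 2024-04-27, 2024-10-27, 2024-05-03, 2024-01-03, 2024-05-08, 2024-02-03, 2024-11-03, 2024-10-08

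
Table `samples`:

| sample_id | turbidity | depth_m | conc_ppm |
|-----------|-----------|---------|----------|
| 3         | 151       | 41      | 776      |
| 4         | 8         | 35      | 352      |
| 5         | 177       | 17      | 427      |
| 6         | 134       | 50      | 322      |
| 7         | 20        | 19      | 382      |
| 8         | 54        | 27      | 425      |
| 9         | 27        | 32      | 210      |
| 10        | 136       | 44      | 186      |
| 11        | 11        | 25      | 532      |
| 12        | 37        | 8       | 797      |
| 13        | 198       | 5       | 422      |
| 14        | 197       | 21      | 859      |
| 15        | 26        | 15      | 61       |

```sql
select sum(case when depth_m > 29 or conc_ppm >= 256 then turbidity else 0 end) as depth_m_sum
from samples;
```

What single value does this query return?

1150

sample_id=3: ✓ → 151
sample_id=4: ✓ → 8
sample_id=5: ✓ → 177
sample_id=6: ✓ → 134
sample_id=7: ✓ → 20
sample_id=8: ✓ → 54
sample_id=9: ✓ → 27
sample_id=10: ✓ → 136
sample_id=11: ✓ → 11
sample_id=12: ✓ → 37
sample_id=13: ✓ → 198
sample_id=14: ✓ → 197
sample_id=15: ✗
depth_m_sum = 151 + 8 + 177 + 134 + 20 + 54 + 27 + 136 + 11 + 37 + 198 + 197 = 1150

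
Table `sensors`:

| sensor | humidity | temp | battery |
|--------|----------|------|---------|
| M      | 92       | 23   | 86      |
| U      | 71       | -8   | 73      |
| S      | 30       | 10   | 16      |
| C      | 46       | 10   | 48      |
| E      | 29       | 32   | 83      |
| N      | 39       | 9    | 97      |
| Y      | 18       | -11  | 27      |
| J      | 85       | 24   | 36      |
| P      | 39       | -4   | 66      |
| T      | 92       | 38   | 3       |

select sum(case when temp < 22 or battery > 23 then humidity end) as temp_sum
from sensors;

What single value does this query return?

449

sensor=M: ✓ → 92
sensor=U: ✓ → 71
sensor=S: ✓ → 30
sensor=C: ✓ → 46
sensor=E: ✓ → 29
sensor=N: ✓ → 39
sensor=Y: ✓ → 18
sensor=J: ✓ → 85
sensor=P: ✓ → 39
sensor=T: ✗
temp_sum = 92 + 71 + 30 + 46 + 29 + 39 + 18 + 85 + 39 = 449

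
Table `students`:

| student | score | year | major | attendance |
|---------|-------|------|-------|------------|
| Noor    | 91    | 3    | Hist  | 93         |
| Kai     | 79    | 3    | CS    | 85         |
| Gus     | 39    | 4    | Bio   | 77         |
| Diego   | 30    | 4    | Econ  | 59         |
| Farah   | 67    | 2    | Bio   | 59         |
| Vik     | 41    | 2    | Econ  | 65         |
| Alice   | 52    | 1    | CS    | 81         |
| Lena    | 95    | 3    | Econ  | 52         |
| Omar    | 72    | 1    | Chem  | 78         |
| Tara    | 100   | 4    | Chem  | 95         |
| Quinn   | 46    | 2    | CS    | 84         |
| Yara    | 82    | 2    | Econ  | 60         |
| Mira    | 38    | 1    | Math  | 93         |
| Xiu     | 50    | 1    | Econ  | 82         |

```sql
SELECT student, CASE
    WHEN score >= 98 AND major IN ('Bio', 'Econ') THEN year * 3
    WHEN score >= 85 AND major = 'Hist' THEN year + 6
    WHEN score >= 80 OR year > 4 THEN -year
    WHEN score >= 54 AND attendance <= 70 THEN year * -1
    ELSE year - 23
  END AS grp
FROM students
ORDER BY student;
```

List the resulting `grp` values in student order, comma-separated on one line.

student=Alice: ELSE → -22
student=Diego: ELSE → -19
student=Farah: score >= 54 AND attendance <= 70 → -2
student=Gus: ELSE → -19
student=Kai: ELSE → -20
student=Lena: score >= 80 OR year > 4 → -3
student=Mira: ELSE → -22
student=Noor: score >= 85 AND major = 'Hist' → 9
student=Omar: ELSE → -22
student=Quinn: ELSE → -21
student=Tara: score >= 80 OR year > 4 → -4
student=Vik: ELSE → -21
student=Xiu: ELSE → -22
student=Yara: score >= 80 OR year > 4 → -2

-22, -19, -2, -19, -20, -3, -22, 9, -22, -21, -4, -21, -22, -2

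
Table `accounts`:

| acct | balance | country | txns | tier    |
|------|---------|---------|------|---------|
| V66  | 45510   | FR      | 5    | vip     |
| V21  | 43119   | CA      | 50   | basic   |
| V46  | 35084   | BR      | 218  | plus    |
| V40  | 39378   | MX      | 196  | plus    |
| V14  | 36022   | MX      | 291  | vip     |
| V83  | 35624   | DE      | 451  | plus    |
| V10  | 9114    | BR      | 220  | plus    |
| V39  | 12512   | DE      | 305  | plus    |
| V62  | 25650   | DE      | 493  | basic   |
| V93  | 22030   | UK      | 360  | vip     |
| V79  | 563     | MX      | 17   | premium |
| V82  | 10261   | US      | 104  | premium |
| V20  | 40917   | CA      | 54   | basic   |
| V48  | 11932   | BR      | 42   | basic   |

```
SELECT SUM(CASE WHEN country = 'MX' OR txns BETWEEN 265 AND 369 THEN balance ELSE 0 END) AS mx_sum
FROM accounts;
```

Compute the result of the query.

110505

acct=V66: ✗
acct=V21: ✗
acct=V46: ✗
acct=V40: ✓ → 39378
acct=V14: ✓ → 36022
acct=V83: ✗
acct=V10: ✗
acct=V39: ✓ → 12512
acct=V62: ✗
acct=V93: ✓ → 22030
acct=V79: ✓ → 563
acct=V82: ✗
acct=V20: ✗
acct=V48: ✗
mx_sum = 39378 + 36022 + 12512 + 22030 + 563 = 110505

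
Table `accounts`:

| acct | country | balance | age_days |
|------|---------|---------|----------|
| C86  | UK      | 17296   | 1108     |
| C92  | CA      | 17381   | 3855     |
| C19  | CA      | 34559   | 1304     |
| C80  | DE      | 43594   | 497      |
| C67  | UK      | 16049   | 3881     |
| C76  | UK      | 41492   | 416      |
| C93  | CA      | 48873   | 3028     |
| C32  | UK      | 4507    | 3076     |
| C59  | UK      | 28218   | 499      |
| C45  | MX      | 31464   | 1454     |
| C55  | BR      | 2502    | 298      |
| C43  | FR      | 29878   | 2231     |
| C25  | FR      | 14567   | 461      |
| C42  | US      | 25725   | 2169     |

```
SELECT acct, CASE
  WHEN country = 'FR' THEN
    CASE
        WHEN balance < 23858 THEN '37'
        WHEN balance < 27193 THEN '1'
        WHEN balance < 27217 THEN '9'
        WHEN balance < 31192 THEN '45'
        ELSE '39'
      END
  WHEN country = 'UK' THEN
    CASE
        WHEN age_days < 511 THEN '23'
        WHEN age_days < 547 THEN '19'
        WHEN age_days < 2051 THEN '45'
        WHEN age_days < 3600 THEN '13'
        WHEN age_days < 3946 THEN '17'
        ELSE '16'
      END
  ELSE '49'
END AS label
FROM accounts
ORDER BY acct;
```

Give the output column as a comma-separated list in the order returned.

acct=C19: country='CA' → outer ELSE → 49
acct=C25: country='FR' → inner[balance < 23858] → 37
acct=C32: country='UK' → inner[age_days < 3600] → 13
acct=C42: country='US' → outer ELSE → 49
acct=C43: country='FR' → inner[balance < 31192] → 45
acct=C45: country='MX' → outer ELSE → 49
acct=C55: country='BR' → outer ELSE → 49
acct=C59: country='UK' → inner[age_days < 511] → 23
acct=C67: country='UK' → inner[age_days < 3946] → 17
acct=C76: country='UK' → inner[age_days < 511] → 23
acct=C80: country='DE' → outer ELSE → 49
acct=C86: country='UK' → inner[age_days < 2051] → 45
acct=C92: country='CA' → outer ELSE → 49
acct=C93: country='CA' → outer ELSE → 49

49, 37, 13, 49, 45, 49, 49, 23, 17, 23, 49, 45, 49, 49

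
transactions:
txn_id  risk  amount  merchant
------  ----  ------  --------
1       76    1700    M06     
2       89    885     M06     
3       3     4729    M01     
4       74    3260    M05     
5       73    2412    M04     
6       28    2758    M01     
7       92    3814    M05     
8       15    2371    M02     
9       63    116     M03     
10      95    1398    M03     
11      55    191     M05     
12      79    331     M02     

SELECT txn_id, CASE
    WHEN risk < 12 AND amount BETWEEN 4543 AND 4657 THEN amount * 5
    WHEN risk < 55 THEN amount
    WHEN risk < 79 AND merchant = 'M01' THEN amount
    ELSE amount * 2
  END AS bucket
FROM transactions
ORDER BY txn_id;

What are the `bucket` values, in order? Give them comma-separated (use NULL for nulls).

txn_id=1: ELSE → 3400
txn_id=2: ELSE → 1770
txn_id=3: risk < 55 → 4729
txn_id=4: ELSE → 6520
txn_id=5: ELSE → 4824
txn_id=6: risk < 55 → 2758
txn_id=7: ELSE → 7628
txn_id=8: risk < 55 → 2371
txn_id=9: ELSE → 232
txn_id=10: ELSE → 2796
txn_id=11: ELSE → 382
txn_id=12: ELSE → 662

3400, 1770, 4729, 6520, 4824, 2758, 7628, 2371, 232, 2796, 382, 662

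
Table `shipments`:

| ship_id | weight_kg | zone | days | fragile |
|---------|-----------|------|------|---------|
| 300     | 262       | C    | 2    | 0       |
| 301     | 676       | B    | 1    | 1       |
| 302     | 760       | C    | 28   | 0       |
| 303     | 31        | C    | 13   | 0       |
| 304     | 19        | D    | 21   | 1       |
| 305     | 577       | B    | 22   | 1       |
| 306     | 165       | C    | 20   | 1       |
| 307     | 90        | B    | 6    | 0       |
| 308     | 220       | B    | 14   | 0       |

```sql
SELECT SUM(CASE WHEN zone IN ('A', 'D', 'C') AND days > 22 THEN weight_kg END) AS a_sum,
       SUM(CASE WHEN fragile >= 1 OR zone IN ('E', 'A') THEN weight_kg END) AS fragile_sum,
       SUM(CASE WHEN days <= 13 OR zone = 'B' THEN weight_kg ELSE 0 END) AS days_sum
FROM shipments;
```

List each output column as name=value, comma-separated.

[a_sum: zone IN ('A', 'D', 'C') AND days > 22]
ship_id=300: ✗
ship_id=301: ✗
ship_id=302: ✓ → 760
ship_id=303: ✗
ship_id=304: ✗
ship_id=305: ✗
ship_id=306: ✗
ship_id=307: ✗
ship_id=308: ✗
a_sum = 760
—
[fragile_sum: fragile >= 1 OR zone IN ('E', 'A')]
ship_id=300: ✗
ship_id=301: ✓ → 676
ship_id=302: ✗
ship_id=303: ✗
ship_id=304: ✓ → 19
ship_id=305: ✓ → 577
ship_id=306: ✓ → 165
ship_id=307: ✗
ship_id=308: ✗
fragile_sum = 676 + 19 + 577 + 165 = 1437
—
[days_sum: days <= 13 OR zone = 'B']
ship_id=300: ✓ → 262
ship_id=301: ✓ → 676
ship_id=302: ✗
ship_id=303: ✓ → 31
ship_id=304: ✗
ship_id=305: ✓ → 577
ship_id=306: ✗
ship_id=307: ✓ → 90
ship_id=308: ✓ → 220
days_sum = 262 + 676 + 31 + 577 + 90 + 220 = 1856

a_sum=760, fragile_sum=1437, days_sum=1856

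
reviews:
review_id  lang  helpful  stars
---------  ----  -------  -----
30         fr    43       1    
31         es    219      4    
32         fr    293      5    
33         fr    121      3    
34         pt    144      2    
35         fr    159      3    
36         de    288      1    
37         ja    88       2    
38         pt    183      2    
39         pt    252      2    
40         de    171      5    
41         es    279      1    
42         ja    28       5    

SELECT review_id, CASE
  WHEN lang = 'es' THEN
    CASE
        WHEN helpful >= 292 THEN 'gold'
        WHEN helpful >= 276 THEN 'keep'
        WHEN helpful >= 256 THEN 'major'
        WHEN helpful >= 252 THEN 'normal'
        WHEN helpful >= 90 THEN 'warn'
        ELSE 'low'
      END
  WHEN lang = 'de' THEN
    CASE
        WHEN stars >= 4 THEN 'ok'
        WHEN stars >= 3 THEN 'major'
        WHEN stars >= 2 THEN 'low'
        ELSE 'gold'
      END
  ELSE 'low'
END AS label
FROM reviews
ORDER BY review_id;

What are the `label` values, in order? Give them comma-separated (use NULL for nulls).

review_id=30: lang='fr' → outer ELSE → low
review_id=31: lang='es' → inner[helpful >= 90] → warn
review_id=32: lang='fr' → outer ELSE → low
review_id=33: lang='fr' → outer ELSE → low
review_id=34: lang='pt' → outer ELSE → low
review_id=35: lang='fr' → outer ELSE → low
review_id=36: lang='de' → inner[ELSE] → gold
review_id=37: lang='ja' → outer ELSE → low
review_id=38: lang='pt' → outer ELSE → low
review_id=39: lang='pt' → outer ELSE → low
review_id=40: lang='de' → inner[stars >= 4] → ok
review_id=41: lang='es' → inner[helpful >= 276] → keep
review_id=42: lang='ja' → outer ELSE → low

low, warn, low, low, low, low, gold, low, low, low, ok, keep, low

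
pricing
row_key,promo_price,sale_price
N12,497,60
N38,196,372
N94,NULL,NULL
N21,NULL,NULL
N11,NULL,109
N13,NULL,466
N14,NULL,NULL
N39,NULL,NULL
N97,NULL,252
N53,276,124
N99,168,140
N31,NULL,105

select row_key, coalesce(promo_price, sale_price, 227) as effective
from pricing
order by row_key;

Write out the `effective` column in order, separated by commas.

109, 497, 466, 227, 227, 105, 196, 227, 276, 227, 252, 168

row_key=N11: promo_price=NULL, sale_price=109 → 109
row_key=N12: promo_price=497 → 497
row_key=N13: promo_price=NULL, sale_price=466 → 466
row_key=N14: promo_price=NULL, sale_price=NULL, → literal 227 → 227
row_key=N21: promo_price=NULL, sale_price=NULL, → literal 227 → 227
row_key=N31: promo_price=NULL, sale_price=105 → 105
row_key=N38: promo_price=196 → 196
row_key=N39: promo_price=NULL, sale_price=NULL, → literal 227 → 227
row_key=N53: promo_price=276 → 276
row_key=N94: promo_price=NULL, sale_price=NULL, → literal 227 → 227
row_key=N97: promo_price=NULL, sale_price=252 → 252
row_key=N99: promo_price=168 → 168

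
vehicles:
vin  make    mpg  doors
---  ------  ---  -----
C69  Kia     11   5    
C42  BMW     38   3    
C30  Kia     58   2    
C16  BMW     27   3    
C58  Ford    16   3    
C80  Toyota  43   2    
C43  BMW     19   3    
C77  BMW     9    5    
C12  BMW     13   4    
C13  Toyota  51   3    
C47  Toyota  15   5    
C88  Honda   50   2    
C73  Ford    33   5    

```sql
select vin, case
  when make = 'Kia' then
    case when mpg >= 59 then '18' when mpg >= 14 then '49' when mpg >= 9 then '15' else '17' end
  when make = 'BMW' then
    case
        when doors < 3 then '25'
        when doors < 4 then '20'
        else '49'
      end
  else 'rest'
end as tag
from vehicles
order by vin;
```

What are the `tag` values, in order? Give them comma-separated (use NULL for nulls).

vin=C12: make='BMW' → inner[ELSE] → 49
vin=C13: make='Toyota' → outer ELSE → rest
vin=C16: make='BMW' → inner[doors < 4] → 20
vin=C30: make='Kia' → inner[mpg >= 14] → 49
vin=C42: make='BMW' → inner[doors < 4] → 20
vin=C43: make='BMW' → inner[doors < 4] → 20
vin=C47: make='Toyota' → outer ELSE → rest
vin=C58: make='Ford' → outer ELSE → rest
vin=C69: make='Kia' → inner[mpg >= 9] → 15
vin=C73: make='Ford' → outer ELSE → rest
vin=C77: make='BMW' → inner[ELSE] → 49
vin=C80: make='Toyota' → outer ELSE → rest
vin=C88: make='Honda' → outer ELSE → rest

49, rest, 20, 49, 20, 20, rest, rest, 15, rest, 49, rest, rest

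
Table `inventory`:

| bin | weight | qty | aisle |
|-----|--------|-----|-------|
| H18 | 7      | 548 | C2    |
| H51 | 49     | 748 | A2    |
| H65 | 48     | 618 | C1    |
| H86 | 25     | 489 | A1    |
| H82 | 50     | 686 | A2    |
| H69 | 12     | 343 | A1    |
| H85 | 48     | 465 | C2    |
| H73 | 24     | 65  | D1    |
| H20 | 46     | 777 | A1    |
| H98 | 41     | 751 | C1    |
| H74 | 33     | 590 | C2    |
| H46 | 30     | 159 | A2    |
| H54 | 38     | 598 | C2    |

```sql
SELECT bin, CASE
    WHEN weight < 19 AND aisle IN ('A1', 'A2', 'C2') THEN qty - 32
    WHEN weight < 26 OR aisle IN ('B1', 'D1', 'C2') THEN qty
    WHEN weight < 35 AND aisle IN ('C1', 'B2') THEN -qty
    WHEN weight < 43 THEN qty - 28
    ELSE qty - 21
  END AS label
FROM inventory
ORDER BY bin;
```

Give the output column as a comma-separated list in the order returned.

516, 756, 131, 727, 598, 597, 311, 65, 590, 665, 465, 489, 723

bin=H18: weight < 19 AND aisle IN ('A1', 'A2', 'C2') → 516
bin=H20: ELSE → 756
bin=H46: weight < 43 → 131
bin=H51: ELSE → 727
bin=H54: weight < 26 OR aisle IN ('B1', 'D1', 'C2') → 598
bin=H65: ELSE → 597
bin=H69: weight < 19 AND aisle IN ('A1', 'A2', 'C2') → 311
bin=H73: weight < 26 OR aisle IN ('B1', 'D1', 'C2') → 65
bin=H74: weight < 26 OR aisle IN ('B1', 'D1', 'C2') → 590
bin=H82: ELSE → 665
bin=H85: weight < 26 OR aisle IN ('B1', 'D1', 'C2') → 465
bin=H86: weight < 26 OR aisle IN ('B1', 'D1', 'C2') → 489
bin=H98: weight < 43 → 723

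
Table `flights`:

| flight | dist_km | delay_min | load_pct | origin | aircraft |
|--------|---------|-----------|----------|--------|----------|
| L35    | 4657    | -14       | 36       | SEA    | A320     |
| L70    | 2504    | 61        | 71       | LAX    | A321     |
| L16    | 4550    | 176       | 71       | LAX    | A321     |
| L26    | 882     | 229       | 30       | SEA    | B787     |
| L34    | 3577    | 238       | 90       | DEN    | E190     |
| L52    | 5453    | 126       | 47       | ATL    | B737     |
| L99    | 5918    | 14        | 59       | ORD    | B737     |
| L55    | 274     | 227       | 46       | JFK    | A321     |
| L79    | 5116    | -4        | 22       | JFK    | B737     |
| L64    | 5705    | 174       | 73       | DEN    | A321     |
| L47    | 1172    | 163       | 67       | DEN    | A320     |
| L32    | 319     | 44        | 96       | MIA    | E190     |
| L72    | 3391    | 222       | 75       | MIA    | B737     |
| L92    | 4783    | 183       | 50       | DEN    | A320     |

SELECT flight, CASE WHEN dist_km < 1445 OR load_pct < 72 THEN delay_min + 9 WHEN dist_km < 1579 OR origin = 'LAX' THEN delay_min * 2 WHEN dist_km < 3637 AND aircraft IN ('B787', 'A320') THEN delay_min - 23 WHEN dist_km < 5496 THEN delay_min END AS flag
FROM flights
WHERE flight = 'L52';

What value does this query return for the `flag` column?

flight = L52: dist_km=5453, delay_min=126, load_pct=47, origin=ATL, aircraft=B737.
dist_km < 1445 OR load_pct < 72 → true → 135

135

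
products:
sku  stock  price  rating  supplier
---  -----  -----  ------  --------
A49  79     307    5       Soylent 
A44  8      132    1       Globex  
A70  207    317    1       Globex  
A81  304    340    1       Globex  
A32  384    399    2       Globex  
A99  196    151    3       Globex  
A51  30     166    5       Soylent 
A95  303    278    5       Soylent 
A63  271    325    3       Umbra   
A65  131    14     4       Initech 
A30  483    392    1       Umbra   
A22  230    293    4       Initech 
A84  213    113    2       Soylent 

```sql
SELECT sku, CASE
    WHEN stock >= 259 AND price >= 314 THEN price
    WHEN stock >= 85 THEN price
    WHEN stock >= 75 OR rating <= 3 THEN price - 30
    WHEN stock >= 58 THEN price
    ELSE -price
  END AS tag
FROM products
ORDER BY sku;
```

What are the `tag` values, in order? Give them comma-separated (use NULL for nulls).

293, 392, 399, 102, 277, -166, 325, 14, 317, 340, 113, 278, 151

sku=A22: stock >= 85 → 293
sku=A30: stock >= 259 AND price >= 314 → 392
sku=A32: stock >= 259 AND price >= 314 → 399
sku=A44: stock >= 75 OR rating <= 3 → 102
sku=A49: stock >= 75 OR rating <= 3 → 277
sku=A51: ELSE → -166
sku=A63: stock >= 259 AND price >= 314 → 325
sku=A65: stock >= 85 → 14
sku=A70: stock >= 85 → 317
sku=A81: stock >= 259 AND price >= 314 → 340
sku=A84: stock >= 85 → 113
sku=A95: stock >= 85 → 278
sku=A99: stock >= 85 → 151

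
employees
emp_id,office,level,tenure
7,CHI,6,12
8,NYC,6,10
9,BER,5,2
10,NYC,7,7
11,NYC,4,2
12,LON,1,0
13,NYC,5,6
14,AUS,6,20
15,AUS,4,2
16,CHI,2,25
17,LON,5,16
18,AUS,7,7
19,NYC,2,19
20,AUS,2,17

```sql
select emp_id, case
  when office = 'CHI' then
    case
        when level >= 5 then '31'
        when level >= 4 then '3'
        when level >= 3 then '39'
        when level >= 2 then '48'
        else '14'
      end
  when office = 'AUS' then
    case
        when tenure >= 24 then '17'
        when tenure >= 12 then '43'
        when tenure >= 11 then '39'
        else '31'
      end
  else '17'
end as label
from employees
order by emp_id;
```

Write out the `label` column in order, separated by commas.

emp_id=7: office='CHI' → inner[level >= 5] → 31
emp_id=8: office='NYC' → outer ELSE → 17
emp_id=9: office='BER' → outer ELSE → 17
emp_id=10: office='NYC' → outer ELSE → 17
emp_id=11: office='NYC' → outer ELSE → 17
emp_id=12: office='LON' → outer ELSE → 17
emp_id=13: office='NYC' → outer ELSE → 17
emp_id=14: office='AUS' → inner[tenure >= 12] → 43
emp_id=15: office='AUS' → inner[ELSE] → 31
emp_id=16: office='CHI' → inner[level >= 2] → 48
emp_id=17: office='LON' → outer ELSE → 17
emp_id=18: office='AUS' → inner[ELSE] → 31
emp_id=19: office='NYC' → outer ELSE → 17
emp_id=20: office='AUS' → inner[tenure >= 12] → 43

31, 17, 17, 17, 17, 17, 17, 43, 31, 48, 17, 31, 17, 43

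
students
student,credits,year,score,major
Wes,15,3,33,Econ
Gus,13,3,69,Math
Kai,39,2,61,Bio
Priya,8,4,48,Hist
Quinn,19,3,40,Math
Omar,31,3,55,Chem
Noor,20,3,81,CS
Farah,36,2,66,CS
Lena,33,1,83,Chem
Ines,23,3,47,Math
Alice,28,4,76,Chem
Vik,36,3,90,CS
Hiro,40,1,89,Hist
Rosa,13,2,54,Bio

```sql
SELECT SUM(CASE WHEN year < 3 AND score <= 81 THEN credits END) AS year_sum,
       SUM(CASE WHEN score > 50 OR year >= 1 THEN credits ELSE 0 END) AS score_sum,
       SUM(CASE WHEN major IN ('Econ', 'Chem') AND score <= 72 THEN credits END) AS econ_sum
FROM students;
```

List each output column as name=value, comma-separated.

year_sum=88, score_sum=354, econ_sum=46

[year_sum: year < 3 AND score <= 81]
student=Wes: ✗
student=Gus: ✗
student=Kai: ✓ → 39
student=Priya: ✗
student=Quinn: ✗
student=Omar: ✗
student=Noor: ✗
student=Farah: ✓ → 36
student=Lena: ✗
student=Ines: ✗
student=Alice: ✗
student=Vik: ✗
student=Hiro: ✗
student=Rosa: ✓ → 13
year_sum = 39 + 36 + 13 = 88
—
[score_sum: score > 50 OR year >= 1]
student=Wes: ✓ → 15
student=Gus: ✓ → 13
student=Kai: ✓ → 39
student=Priya: ✓ → 8
student=Quinn: ✓ → 19
student=Omar: ✓ → 31
student=Noor: ✓ → 20
student=Farah: ✓ → 36
student=Lena: ✓ → 33
student=Ines: ✓ → 23
student=Alice: ✓ → 28
student=Vik: ✓ → 36
student=Hiro: ✓ → 40
student=Rosa: ✓ → 13
score_sum = 15 + 13 + 39 + 8 + 19 + 31 + 20 + 36 + 33 + 23 + 28 + 36 + 40 + 13 = 354
—
[econ_sum: major IN ('Econ', 'Chem') AND score <= 72]
student=Wes: ✓ → 15
student=Gus: ✗
student=Kai: ✗
student=Priya: ✗
student=Quinn: ✗
student=Omar: ✓ → 31
student=Noor: ✗
student=Farah: ✗
student=Lena: ✗
student=Ines: ✗
student=Alice: ✗
student=Vik: ✗
student=Hiro: ✗
student=Rosa: ✗
econ_sum = 15 + 31 = 46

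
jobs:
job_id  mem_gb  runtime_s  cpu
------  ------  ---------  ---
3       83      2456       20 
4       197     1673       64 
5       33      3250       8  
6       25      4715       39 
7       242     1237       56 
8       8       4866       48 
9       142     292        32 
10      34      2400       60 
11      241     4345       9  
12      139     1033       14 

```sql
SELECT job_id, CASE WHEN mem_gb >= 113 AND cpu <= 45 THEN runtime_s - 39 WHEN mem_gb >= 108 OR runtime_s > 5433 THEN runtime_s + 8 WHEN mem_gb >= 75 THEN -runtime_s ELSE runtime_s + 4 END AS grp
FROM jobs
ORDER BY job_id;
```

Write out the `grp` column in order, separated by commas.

job_id=3: mem_gb >= 75 → -2456
job_id=4: mem_gb >= 108 OR runtime_s > 5433 → 1681
job_id=5: ELSE → 3254
job_id=6: ELSE → 4719
job_id=7: mem_gb >= 108 OR runtime_s > 5433 → 1245
job_id=8: ELSE → 4870
job_id=9: mem_gb >= 113 AND cpu <= 45 → 253
job_id=10: ELSE → 2404
job_id=11: mem_gb >= 113 AND cpu <= 45 → 4306
job_id=12: mem_gb >= 113 AND cpu <= 45 → 994

-2456, 1681, 3254, 4719, 1245, 4870, 253, 2404, 4306, 994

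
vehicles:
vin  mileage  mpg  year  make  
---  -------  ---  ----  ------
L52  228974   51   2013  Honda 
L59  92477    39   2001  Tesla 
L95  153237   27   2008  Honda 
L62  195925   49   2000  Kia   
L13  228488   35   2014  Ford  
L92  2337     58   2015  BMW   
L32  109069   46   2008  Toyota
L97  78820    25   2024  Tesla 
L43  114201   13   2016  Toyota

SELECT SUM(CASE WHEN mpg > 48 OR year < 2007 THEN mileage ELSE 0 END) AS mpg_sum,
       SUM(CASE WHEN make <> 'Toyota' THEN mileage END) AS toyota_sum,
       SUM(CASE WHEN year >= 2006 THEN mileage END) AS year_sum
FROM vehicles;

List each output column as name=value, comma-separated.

mpg_sum=519713, toyota_sum=980258, year_sum=915126

[mpg_sum: mpg > 48 OR year < 2007]
vin=L52: ✓ → 228974
vin=L59: ✓ → 92477
vin=L95: ✗
vin=L62: ✓ → 195925
vin=L13: ✗
vin=L92: ✓ → 2337
vin=L32: ✗
vin=L97: ✗
vin=L43: ✗
mpg_sum = 228974 + 92477 + 195925 + 2337 = 519713
—
[toyota_sum: make <> 'Toyota']
vin=L52: ✓ → 228974
vin=L59: ✓ → 92477
vin=L95: ✓ → 153237
vin=L62: ✓ → 195925
vin=L13: ✓ → 228488
vin=L92: ✓ → 2337
vin=L32: ✗
vin=L97: ✓ → 78820
vin=L43: ✗
toyota_sum = 228974 + 92477 + 153237 + 195925 + 228488 + 2337 + 78820 = 980258
—
[year_sum: year >= 2006]
vin=L52: ✓ → 228974
vin=L59: ✗
vin=L95: ✓ → 153237
vin=L62: ✗
vin=L13: ✓ → 228488
vin=L92: ✓ → 2337
vin=L32: ✓ → 109069
vin=L97: ✓ → 78820
vin=L43: ✓ → 114201
year_sum = 228974 + 153237 + 228488 + 2337 + 109069 + 78820 + 114201 = 915126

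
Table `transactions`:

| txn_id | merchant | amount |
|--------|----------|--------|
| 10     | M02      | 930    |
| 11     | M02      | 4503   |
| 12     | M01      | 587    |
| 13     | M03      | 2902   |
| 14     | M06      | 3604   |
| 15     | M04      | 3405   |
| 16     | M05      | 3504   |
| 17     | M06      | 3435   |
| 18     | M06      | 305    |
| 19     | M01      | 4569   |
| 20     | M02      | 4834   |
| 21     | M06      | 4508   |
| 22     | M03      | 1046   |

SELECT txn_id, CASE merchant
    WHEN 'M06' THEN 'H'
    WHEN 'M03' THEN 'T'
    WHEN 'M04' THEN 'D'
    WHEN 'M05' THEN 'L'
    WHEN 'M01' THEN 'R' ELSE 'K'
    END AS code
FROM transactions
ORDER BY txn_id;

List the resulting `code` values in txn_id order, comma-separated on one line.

K, K, R, T, H, D, L, H, H, R, K, H, T

txn_id=10: ELSE → K
txn_id=11: ELSE → K
txn_id=12: merchant='M01' → R
txn_id=13: merchant='M03' → T
txn_id=14: merchant='M06' → H
txn_id=15: merchant='M04' → D
txn_id=16: merchant='M05' → L
txn_id=17: merchant='M06' → H
txn_id=18: merchant='M06' → H
txn_id=19: merchant='M01' → R
txn_id=20: ELSE → K
txn_id=21: merchant='M06' → H
txn_id=22: merchant='M03' → T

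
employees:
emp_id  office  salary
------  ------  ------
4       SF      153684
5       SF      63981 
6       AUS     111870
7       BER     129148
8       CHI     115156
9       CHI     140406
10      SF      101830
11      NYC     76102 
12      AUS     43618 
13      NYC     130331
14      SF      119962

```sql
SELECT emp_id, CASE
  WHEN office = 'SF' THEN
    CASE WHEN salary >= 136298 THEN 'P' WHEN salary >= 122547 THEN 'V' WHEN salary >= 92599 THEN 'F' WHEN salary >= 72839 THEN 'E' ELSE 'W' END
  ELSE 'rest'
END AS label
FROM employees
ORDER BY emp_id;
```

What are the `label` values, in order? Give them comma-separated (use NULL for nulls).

P, W, rest, rest, rest, rest, F, rest, rest, rest, F

emp_id=4: office='SF' → inner[salary >= 136298] → P
emp_id=5: office='SF' → inner[ELSE] → W
emp_id=6: office='AUS' → outer ELSE → rest
emp_id=7: office='BER' → outer ELSE → rest
emp_id=8: office='CHI' → outer ELSE → rest
emp_id=9: office='CHI' → outer ELSE → rest
emp_id=10: office='SF' → inner[salary >= 92599] → F
emp_id=11: office='NYC' → outer ELSE → rest
emp_id=12: office='AUS' → outer ELSE → rest
emp_id=13: office='NYC' → outer ELSE → rest
emp_id=14: office='SF' → inner[salary >= 92599] → F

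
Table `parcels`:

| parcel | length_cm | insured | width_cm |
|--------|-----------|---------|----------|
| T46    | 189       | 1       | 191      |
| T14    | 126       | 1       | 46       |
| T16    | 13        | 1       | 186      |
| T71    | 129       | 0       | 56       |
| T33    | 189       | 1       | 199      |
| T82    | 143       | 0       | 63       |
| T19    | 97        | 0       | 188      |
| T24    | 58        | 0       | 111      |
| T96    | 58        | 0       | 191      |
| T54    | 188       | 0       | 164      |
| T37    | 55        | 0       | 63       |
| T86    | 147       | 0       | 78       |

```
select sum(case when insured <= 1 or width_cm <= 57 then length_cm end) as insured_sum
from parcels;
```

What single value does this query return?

1392

parcel=T46: ✓ → 189
parcel=T14: ✓ → 126
parcel=T16: ✓ → 13
parcel=T71: ✓ → 129
parcel=T33: ✓ → 189
parcel=T82: ✓ → 143
parcel=T19: ✓ → 97
parcel=T24: ✓ → 58
parcel=T96: ✓ → 58
parcel=T54: ✓ → 188
parcel=T37: ✓ → 55
parcel=T86: ✓ → 147
insured_sum = 189 + 126 + 13 + 129 + 189 + 143 + 97 + 58 + 58 + 188 + 55 + 147 = 1392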